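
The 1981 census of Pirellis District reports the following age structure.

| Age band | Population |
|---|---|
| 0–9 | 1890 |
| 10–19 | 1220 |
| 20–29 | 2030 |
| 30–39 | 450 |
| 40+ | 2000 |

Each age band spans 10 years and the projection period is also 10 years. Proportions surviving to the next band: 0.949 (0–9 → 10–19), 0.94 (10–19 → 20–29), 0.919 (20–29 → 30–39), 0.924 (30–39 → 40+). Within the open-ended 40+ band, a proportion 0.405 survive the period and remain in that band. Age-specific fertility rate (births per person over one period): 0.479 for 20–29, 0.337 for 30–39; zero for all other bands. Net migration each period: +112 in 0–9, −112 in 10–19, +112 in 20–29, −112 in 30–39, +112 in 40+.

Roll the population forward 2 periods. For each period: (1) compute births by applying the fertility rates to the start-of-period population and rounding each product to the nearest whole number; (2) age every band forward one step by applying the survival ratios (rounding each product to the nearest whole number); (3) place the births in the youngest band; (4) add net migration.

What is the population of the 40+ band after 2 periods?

2275

Period 1:
Births: 2030 × 0.479 = 972, 450 × 0.337 = 152 — total 1124
10–19: 1890 × 0.949 = 1794
20–29: 1220 × 0.94 = 1147
30–39: 2030 × 0.919 = 1866
40+: 450 × 0.924 + 2000 × 0.405 = 416 + 810 = 1226
Net migration: 0–9 + 112 → 1236; 10–19 − 112 → 1682; 20–29 + 112 → 1259; 30–39 − 112 → 1754; 40+ + 112 → 1338
End of period: [1236, 1682, 1259, 1754, 1338]
Period 2:
Births: 1259 × 0.479 = 603, 1754 × 0.337 = 591 — total 1194
10–19: 1236 × 0.949 = 1173
20–29: 1682 × 0.94 = 1581
30–39: 1259 × 0.919 = 1157
40+: 1754 × 0.924 + 1338 × 0.405 = 1621 + 542 = 2163
Net migration: 0–9 + 112 → 1306; 10–19 − 112 → 1061; 20–29 + 112 → 1693; 30–39 − 112 → 1045; 40+ + 112 → 2275
End of period: [1306, 1061, 1693, 1045, 2275]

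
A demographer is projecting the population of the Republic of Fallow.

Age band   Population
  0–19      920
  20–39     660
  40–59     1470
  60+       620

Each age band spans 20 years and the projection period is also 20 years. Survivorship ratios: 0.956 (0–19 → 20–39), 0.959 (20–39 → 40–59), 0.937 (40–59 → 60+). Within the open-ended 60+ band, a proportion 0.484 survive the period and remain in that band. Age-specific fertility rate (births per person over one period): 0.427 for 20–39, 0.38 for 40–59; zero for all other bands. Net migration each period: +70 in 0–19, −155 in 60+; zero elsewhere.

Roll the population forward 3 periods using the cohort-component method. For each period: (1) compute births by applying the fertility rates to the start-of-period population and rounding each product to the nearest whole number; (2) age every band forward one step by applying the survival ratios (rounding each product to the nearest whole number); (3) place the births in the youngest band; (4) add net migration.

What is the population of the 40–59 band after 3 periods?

835

Period 1.
Births: 660 × 0.427 = 282  |  1470 × 0.38 = 559 → 841
20–39: 920 × 0.956 = 880
40–59: 660 × 0.959 = 633
60+: 1470 × 0.937 + 620 × 0.484 = 1377 + 300 = 1677
Net migration: 0–19 + 70 → 911; 60+ − 155 → 1522
Giving 911 / 880 / 633 / 1522.
Period 2.
Births: 880 × 0.427 = 376  |  633 × 0.38 = 241 → 617
20–39: 911 × 0.956 = 871
40–59: 880 × 0.959 = 844
60+: 633 × 0.937 + 1522 × 0.484 = 593 + 737 = 1330
Net migration: 0–19 + 70 → 687; 60+ − 155 → 1175
Giving 687 / 871 / 844 / 1175.
Period 3.
Births: 871 × 0.427 = 372  |  844 × 0.38 = 321 → 693
20–39: 687 × 0.956 = 657
40–59: 871 × 0.959 = 835
60+: 844 × 0.937 + 1175 × 0.484 = 791 + 569 = 1360
Net migration: 0–19 + 70 → 763; 60+ − 155 → 1205
Giving 763 / 657 / 835 / 1205.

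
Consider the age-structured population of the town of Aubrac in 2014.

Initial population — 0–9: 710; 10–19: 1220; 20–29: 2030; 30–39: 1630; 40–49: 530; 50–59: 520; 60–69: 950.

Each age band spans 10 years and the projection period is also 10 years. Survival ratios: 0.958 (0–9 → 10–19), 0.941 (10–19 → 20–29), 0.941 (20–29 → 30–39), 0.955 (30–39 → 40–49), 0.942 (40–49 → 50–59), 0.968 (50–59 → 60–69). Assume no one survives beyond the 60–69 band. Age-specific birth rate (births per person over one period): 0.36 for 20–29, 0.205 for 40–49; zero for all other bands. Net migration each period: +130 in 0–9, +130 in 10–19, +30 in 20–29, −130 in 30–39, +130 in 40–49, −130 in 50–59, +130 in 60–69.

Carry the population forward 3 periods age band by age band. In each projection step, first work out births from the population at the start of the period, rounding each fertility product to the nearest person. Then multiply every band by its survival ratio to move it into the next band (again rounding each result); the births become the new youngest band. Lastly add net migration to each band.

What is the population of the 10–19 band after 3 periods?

Let group 1 be 0–9 through group 7 = 60–69.
Period 1:
Births: 2030 * 0.36 = 731, 530 * 0.205 = 109 → 840
Group 2: 710 * 0.958 = 680
Group 3: 1220 * 0.941 = 1148
Group 4: 2030 * 0.941 = 1910
Group 5: 1630 * 0.955 = 1557
Group 6: 530 * 0.942 = 499
Group 7: 520 * 0.968 = 503
Net migration: Group 1 + 130 → 970; Group 2 + 130 → 810; Group 3 + 30 → 1178; Group 4 − 130 → 1780; Group 5 + 130 → 1687; Group 6 − 130 → 369; Group 7 + 130 → 633
End of period: [970, 810, 1178, 1780, 1687, 369, 633]
Period 2:
Births: 1178 * 0.36 = 424, 1687 * 0.205 = 346 → 770
Group 2: 970 * 0.958 = 929
Group 3: 810 * 0.941 = 762
Group 4: 1178 * 0.941 = 1108
Group 5: 1780 * 0.955 = 1700
Group 6: 1687 * 0.942 = 1589
Group 7: 369 * 0.968 = 357
Net migration: Group 1 + 130 → 900; Group 2 + 130 → 1059; Group 3 + 30 → 792; Group 4 − 130 → 978; Group 5 + 130 → 1830; Group 6 − 130 → 1459; Group 7 + 130 → 487
End of period: [900, 1059, 792, 978, 1830, 1459, 487]
Period 3:
Births: 792 * 0.36 = 285, 1830 * 0.205 = 375 → 660
Group 2: 900 * 0.958 = 862
Group 3: 1059 * 0.941 = 997
Group 4: 792 * 0.941 = 745
Group 5: 978 * 0.955 = 934
Group 6: 1830 * 0.942 = 1724
Group 7: 1459 * 0.968 = 1412
Net migration: Group 1 + 130 → 790; Group 2 + 130 → 992; Group 3 + 30 → 1027; Group 4 − 130 → 615; Group 5 + 130 → 1064; Group 6 − 130 → 1594; Group 7 + 130 → 1542
End of period: [790, 992, 1027, 615, 1064, 1594, 1542]

992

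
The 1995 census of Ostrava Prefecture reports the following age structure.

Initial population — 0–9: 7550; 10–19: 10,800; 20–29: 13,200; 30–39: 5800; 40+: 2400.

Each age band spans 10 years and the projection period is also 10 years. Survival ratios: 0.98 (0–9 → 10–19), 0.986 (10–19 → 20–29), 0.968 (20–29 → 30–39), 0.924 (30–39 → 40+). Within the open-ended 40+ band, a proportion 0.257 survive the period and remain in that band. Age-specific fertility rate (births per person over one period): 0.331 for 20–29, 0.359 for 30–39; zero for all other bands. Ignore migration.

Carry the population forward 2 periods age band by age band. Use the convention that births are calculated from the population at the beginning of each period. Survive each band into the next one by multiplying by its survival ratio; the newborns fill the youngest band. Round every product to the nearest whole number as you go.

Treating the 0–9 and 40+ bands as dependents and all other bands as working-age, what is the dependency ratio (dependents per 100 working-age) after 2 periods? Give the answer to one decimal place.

Let group 1 be 0–9 through group 5 = 40+.
After projecting period 1:
Births: 13200 × 0.331 = 4369, 5800 × 0.359 = 2082 — total 6451
Group 2: 7550 × 0.98 = 7399
Group 3: 10800 × 0.986 = 10649
Group 4: 13200 × 0.968 = 12778
Group 5: 5800 × 0.924 + 2400 × 0.257 = 5359 + 617 = 5976
Giving 6451 / 7399 / 10649 / 12778 / 5976.
After projecting period 2:
Births: 10649 × 0.331 = 3525, 12778 × 0.359 = 4587 — total 8112
Group 2: 6451 × 0.98 = 6322
Group 3: 7399 × 0.986 = 7295
Group 4: 10649 × 0.968 = 10308
Group 5: 12778 × 0.924 + 5976 × 0.257 = 11807 + 1536 = 13343
Giving 8112 / 6322 / 7295 / 10308 / 13343.
Dependents (band 0–9 + band 40+) = 8112 + 13343 = 21455; working-age = 23925; ratio = 21455/23925 × 100 = 89.7

89.7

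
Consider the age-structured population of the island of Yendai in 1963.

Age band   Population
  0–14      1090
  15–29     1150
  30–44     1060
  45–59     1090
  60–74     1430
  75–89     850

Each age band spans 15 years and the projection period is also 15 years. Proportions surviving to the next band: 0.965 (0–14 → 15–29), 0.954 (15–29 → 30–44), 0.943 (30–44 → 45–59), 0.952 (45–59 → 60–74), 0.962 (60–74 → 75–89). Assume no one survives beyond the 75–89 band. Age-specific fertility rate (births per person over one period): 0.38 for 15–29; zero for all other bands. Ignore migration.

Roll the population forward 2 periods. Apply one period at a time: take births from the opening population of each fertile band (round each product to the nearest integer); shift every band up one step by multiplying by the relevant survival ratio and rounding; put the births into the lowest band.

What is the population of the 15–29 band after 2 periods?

422

Numbering the groups 1..6 from youngest to oldest:
[period 1]
Births: 1150 * 0.38 = 437
Group 2: 1090 * 0.965 = 1052
Group 3: 1150 * 0.954 = 1097
Group 4: 1060 * 0.943 = 1000
Group 5: 1090 * 0.952 = 1038
Group 6: 1430 * 0.962 = 1376
→ [437, 1052, 1097, 1000, 1038, 1376]
[period 2]
Births: 1052 * 0.38 = 400
Group 2: 437 * 0.965 = 422
Group 3: 1052 * 0.954 = 1004
Group 4: 1097 * 0.943 = 1034
Group 5: 1000 * 0.952 = 952
Group 6: 1038 * 0.962 = 999
→ [400, 422, 1004, 1034, 952, 999]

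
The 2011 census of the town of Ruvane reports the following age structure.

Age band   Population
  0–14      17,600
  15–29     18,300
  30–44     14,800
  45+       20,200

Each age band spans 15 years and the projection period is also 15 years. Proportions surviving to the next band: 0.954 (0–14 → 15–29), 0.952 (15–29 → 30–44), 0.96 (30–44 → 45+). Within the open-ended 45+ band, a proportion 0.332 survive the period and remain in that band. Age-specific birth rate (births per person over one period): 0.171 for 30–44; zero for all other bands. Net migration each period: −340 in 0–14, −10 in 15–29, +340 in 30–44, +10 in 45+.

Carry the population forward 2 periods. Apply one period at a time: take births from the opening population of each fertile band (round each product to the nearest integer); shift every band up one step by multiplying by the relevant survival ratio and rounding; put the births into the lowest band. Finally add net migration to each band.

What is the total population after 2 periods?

45101

Period 1:
Births: 14800 × 0.171 = 2531
15–29: 17600 × 0.954 = 16790
30–44: 18300 × 0.952 = 17422
45+: 14800 × 0.96 + 20200 × 0.332 = 14208 + 6706 = 20914
Net migration: 0–14 − 340 → 2191; 15–29 − 10 → 16780; 30–44 + 340 → 17762; 45+ + 10 → 20924
→ [2191, 16780, 17762, 20924]
Period 2:
Births: 17762 × 0.171 = 3037
15–29: 2191 × 0.954 = 2090
30–44: 16780 × 0.952 = 15975
45+: 17762 × 0.96 + 20924 × 0.332 = 17052 + 6947 = 23999
Net migration: 0–14 − 340 → 2697; 15–29 − 10 → 2080; 30–44 + 340 → 16315; 45+ + 10 → 24009
→ [2697, 2080, 16315, 24009]
Total after period 2: 2697 + 2080 + 16315 + 24009 = 45101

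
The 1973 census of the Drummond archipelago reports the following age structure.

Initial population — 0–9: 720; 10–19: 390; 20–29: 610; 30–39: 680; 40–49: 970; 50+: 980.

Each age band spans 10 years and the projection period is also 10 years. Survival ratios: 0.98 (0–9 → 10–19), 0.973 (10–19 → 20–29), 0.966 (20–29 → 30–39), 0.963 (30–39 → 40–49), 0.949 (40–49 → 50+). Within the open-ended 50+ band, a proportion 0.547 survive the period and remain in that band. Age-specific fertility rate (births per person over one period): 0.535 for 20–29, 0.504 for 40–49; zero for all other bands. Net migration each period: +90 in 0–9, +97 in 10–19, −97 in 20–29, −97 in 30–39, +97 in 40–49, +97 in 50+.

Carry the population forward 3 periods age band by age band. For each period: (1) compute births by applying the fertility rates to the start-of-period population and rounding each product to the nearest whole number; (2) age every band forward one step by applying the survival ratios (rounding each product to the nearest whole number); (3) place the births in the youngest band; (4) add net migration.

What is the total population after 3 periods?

4687

— Period 1 —
Births: 610 * 0.535 = 326 ; 970 * 0.504 = 489 ⇒ total 815
10–19: 720 * 0.98 = 706
20–29: 390 * 0.973 = 379
30–39: 610 * 0.966 = 589
40–49: 680 * 0.963 = 655
50+: 970 * 0.949 + 980 * 0.547 = 921 + 536 = 1457
Net migration: 0–9 + 90 → 905; 10–19 + 97 → 803; 20–29 − 97 → 282; 30–39 − 97 → 492; 40–49 + 97 → 752; 50+ + 97 → 1554
→ [905, 803, 282, 492, 752, 1554]
— Period 2 —
Births: 282 * 0.535 = 151 ; 752 * 0.504 = 379 ⇒ total 530
10–19: 905 * 0.98 = 887
20–29: 803 * 0.973 = 781
30–39: 282 * 0.966 = 272
40–49: 492 * 0.963 = 474
50+: 752 * 0.949 + 1554 * 0.547 = 714 + 850 = 1564
Net migration: 0–9 + 90 → 620; 10–19 + 97 → 984; 20–29 − 97 → 684; 30–39 − 97 → 175; 40–49 + 97 → 571; 50+ + 97 → 1661
→ [620, 984, 684, 175, 571, 1661]
— Period 3 —
Births: 684 * 0.535 = 366 ; 571 * 0.504 = 288 ⇒ total 654
10–19: 620 * 0.98 = 608
20–29: 984 * 0.973 = 957
30–39: 684 * 0.966 = 661
40–49: 175 * 0.963 = 169
50+: 571 * 0.949 + 1661 * 0.547 = 542 + 909 = 1451
Net migration: 0–9 + 90 → 744; 10–19 + 97 → 705; 20–29 − 97 → 860; 30–39 − 97 → 564; 40–49 + 97 → 266; 50+ + 97 → 1548
→ [744, 705, 860, 564, 266, 1548]
Total after period 3: 744 + 705 + 860 + 564 + 266 + 1548 = 4687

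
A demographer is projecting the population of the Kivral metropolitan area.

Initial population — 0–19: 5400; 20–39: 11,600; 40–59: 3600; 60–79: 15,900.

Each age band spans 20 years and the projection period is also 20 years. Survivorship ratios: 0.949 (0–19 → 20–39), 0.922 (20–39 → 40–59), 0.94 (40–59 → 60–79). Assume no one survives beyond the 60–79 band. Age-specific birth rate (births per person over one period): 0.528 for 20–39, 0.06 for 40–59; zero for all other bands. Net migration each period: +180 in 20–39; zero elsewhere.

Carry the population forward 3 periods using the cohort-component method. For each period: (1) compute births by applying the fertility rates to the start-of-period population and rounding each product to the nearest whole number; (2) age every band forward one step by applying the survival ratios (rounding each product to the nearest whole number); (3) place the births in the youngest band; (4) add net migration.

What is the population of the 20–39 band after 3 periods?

3447

Numbering the bands 1..4 from youngest to oldest:
Period 1:
Births: 11600 × 0.528 = 6125, 3600 × 0.06 = 216 ⇒ total 6341
Band 2: 5400 × 0.949 = 5125
Band 3: 11600 × 0.922 = 10695
Band 4: 3600 × 0.94 = 3384
Net migration: Band 2 + 180 → 5305
Giving 6341 / 5305 / 10695 / 3384.
Period 2:
Births: 5305 × 0.528 = 2801, 10695 × 0.06 = 642 ⇒ total 3443
Band 2: 6341 × 0.949 = 6018
Band 3: 5305 × 0.922 = 4891
Band 4: 10695 × 0.94 = 10053
Net migration: Band 2 + 180 → 6198
Giving 3443 / 6198 / 4891 / 10053.
Period 3:
Births: 6198 × 0.528 = 3273, 4891 × 0.06 = 293 ⇒ total 3566
Band 2: 3443 × 0.949 = 3267
Band 3: 6198 × 0.922 = 5715
Band 4: 4891 × 0.94 = 4598
Net migration: Band 2 + 180 → 3447
Giving 3566 / 3447 / 5715 / 4598.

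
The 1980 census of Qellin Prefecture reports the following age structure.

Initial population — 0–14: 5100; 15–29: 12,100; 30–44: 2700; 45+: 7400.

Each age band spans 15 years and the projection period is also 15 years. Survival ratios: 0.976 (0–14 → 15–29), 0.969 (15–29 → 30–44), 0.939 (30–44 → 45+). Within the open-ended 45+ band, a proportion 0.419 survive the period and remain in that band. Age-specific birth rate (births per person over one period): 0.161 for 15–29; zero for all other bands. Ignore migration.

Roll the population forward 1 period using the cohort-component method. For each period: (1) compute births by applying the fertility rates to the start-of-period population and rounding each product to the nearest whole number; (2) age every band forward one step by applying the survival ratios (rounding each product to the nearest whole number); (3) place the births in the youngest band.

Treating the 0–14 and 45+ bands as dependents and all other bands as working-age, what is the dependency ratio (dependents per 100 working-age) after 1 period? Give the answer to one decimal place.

Let band 1 be 0–14 through band 4 = 45+.
After projecting period 1:
Births: 12100 * 0.161 = 1948
Band 2: 5100 * 0.976 = 4978
Band 3: 12100 * 0.969 = 11725
Band 4: 2700 * 0.939 + 7400 * 0.419 = 2535 + 3101 = 5636
Population now: 0–14=1948, 15–29=4978, 30–44=11725, 45+=5636
Dependents (band 0–14 + band 45+) = 1948 + 5636 = 7584; working-age = 16703; ratio = 7584/16703 × 100 = 45.4

45.4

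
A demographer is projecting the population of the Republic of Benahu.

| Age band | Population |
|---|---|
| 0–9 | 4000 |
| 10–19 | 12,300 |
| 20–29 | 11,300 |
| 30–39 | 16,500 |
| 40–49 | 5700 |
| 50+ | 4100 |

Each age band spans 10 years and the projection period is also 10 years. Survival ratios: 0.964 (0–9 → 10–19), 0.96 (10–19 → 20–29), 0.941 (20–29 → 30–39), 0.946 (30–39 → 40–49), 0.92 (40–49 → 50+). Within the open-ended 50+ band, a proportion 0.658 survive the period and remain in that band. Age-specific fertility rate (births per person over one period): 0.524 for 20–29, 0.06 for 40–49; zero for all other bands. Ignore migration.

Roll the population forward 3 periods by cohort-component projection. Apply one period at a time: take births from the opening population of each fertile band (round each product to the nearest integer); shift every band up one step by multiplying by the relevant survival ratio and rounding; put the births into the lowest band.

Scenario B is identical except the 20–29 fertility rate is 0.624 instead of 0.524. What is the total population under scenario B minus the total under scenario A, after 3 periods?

[period 1]
Births: 11300 * 0.524 = 5921 ; 5700 * 0.06 = 342 — total 6263
10–19: 4000 * 0.964 = 3856
20–29: 12300 * 0.96 = 11808
30–39: 11300 * 0.941 = 10633
40–49: 16500 * 0.946 = 15609
50+: 5700 * 0.92 + 4100 * 0.658 = 5244 + 2698 = 7942
End of period: [6263, 3856, 11808, 10633, 15609, 7942]
[period 2]
Births: 11808 * 0.524 = 6187 ; 15609 * 0.06 = 937 — total 7124
10–19: 6263 * 0.964 = 6038
20–29: 3856 * 0.96 = 3702
30–39: 11808 * 0.941 = 11111
40–49: 10633 * 0.946 = 10059
50+: 15609 * 0.92 + 7942 * 0.658 = 14360 + 5226 = 19586
End of period: [7124, 6038, 3702, 11111, 10059, 19586]
[period 3]
Births: 3702 * 0.524 = 1940 ; 10059 * 0.06 = 604 — total 2544
10–19: 7124 * 0.964 = 6868
20–29: 6038 * 0.96 = 5796
30–39: 3702 * 0.941 = 3484
40–49: 11111 * 0.946 = 10511
50+: 10059 * 0.92 + 19586 * 0.658 = 9254 + 12888 = 22142
End of period: [2544, 6868, 5796, 3484, 10511, 22142]
Scenario A total after 3 periods: 51345
Scenario B projection —
[period 1]
Births: 11300 * 0.624 = 7051 ; 5700 * 0.06 = 342 — total 7393
10–19: 4000 * 0.964 = 3856
20–29: 12300 * 0.96 = 11808
30–39: 11300 * 0.941 = 10633
40–49: 16500 * 0.946 = 15609
50+: 5700 * 0.92 + 4100 * 0.658 = 5244 + 2698 = 7942
End of period: [7393, 3856, 11808, 10633, 15609, 7942]
[period 2]
Births: 11808 * 0.624 = 7368 ; 15609 * 0.06 = 937 — total 8305
10–19: 7393 * 0.964 = 7127
20–29: 3856 * 0.96 = 3702
30–39: 11808 * 0.941 = 11111
40–49: 10633 * 0.946 = 10059
50+: 15609 * 0.92 + 7942 * 0.658 = 14360 + 5226 = 19586
End of period: [8305, 7127, 3702, 11111, 10059, 19586]
[period 3]
Births: 3702 * 0.624 = 2310 ; 10059 * 0.06 = 604 — total 2914
10–19: 8305 * 0.964 = 8006
20–29: 7127 * 0.96 = 6842
30–39: 3702 * 0.941 = 3484
40–49: 11111 * 0.946 = 10511
50+: 10059 * 0.92 + 19586 * 0.658 = 9254 + 12888 = 22142
End of period: [2914, 8006, 6842, 3484, 10511, 22142]
Scenario B total after 3 periods: 53899
Difference B − A = 53899 − 51345 = 2554

2554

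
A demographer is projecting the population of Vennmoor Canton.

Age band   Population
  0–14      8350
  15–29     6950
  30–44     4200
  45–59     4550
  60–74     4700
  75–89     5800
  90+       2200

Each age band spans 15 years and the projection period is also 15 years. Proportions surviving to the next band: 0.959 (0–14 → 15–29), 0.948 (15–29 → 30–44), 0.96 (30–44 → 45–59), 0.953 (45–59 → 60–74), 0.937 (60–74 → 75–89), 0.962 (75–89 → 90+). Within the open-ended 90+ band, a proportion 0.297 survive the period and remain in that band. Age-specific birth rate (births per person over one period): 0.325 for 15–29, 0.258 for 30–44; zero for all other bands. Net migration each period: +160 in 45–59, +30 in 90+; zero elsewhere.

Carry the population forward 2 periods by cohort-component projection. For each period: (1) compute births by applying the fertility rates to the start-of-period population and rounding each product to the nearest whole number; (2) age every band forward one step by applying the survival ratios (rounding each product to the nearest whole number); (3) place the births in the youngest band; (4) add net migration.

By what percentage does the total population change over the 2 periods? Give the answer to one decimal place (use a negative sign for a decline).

[period 1]
Births: 6950 × 0.325 = 2259, 4200 × 0.258 = 1084 — total 3343
15–29: 8350 × 0.959 = 8008
30–44: 6950 × 0.948 = 6589
45–59: 4200 × 0.96 = 4032
60–74: 4550 × 0.953 = 4336
75–89: 4700 × 0.937 = 4404
90+: 5800 × 0.962 + 2200 × 0.297 = 5580 + 653 = 6233
Net migration: 45–59 + 160 → 4192; 90+ + 30 → 6263
End of period: [3343, 8008, 6589, 4192, 4336, 4404, 6263]
[period 2]
Births: 8008 × 0.325 = 2603, 6589 × 0.258 = 1700 — total 4303
15–29: 3343 × 0.959 = 3206
30–44: 8008 × 0.948 = 7592
45–59: 6589 × 0.96 = 6325
60–74: 4192 × 0.953 = 3995
75–89: 4336 × 0.937 = 4063
90+: 4404 × 0.962 + 6263 × 0.297 = 4237 + 1860 = 6097
Net migration: 45–59 + 160 → 6485; 90+ + 30 → 6127
End of period: [4303, 3206, 7592, 6485, 3995, 4063, 6127]
Total: 36750 → 35771; change = -979; percentage change = -2.7%

-2.7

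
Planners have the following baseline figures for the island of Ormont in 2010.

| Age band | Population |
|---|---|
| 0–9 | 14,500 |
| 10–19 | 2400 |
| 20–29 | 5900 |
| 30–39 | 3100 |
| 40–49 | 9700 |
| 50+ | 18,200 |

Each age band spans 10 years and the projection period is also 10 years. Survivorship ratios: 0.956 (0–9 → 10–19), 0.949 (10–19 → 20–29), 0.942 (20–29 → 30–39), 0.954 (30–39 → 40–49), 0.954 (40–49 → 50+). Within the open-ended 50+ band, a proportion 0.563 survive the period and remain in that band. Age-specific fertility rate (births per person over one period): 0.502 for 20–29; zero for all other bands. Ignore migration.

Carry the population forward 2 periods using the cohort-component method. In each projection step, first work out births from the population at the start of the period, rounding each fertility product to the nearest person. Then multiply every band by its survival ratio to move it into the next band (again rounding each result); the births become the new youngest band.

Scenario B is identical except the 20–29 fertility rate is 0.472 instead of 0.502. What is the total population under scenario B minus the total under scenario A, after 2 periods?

-239

(Bands numbered youngest = 1 to oldest = 6.)
[period 1]
Births: 5900 × 0.502 = 2962
Band 2: 14500 × 0.956 = 13862
Band 3: 2400 × 0.949 = 2278
Band 4: 5900 × 0.942 = 5558
Band 5: 3100 × 0.954 = 2957
Band 6: 9700 × 0.954 + 18200 × 0.563 = 9254 + 10247 = 19501
End of period: [2962, 13862, 2278, 5558, 2957, 19501]
[period 2]
Births: 2278 × 0.502 = 1144
Band 2: 2962 × 0.956 = 2832
Band 3: 13862 × 0.949 = 13155
Band 4: 2278 × 0.942 = 2146
Band 5: 5558 × 0.954 = 5302
Band 6: 2957 × 0.954 + 19501 × 0.563 = 2821 + 10979 = 13800
End of period: [1144, 2832, 13155, 2146, 5302, 13800]
Scenario A total after 2 periods: 38379
Scenario B projection —
[period 1]
Births: 5900 × 0.472 = 2785
Band 2: 14500 × 0.956 = 13862
Band 3: 2400 × 0.949 = 2278
Band 4: 5900 × 0.942 = 5558
Band 5: 3100 × 0.954 = 2957
Band 6: 9700 × 0.954 + 18200 × 0.563 = 9254 + 10247 = 19501
End of period: [2785, 13862, 2278, 5558, 2957, 19501]
[period 2]
Births: 2278 × 0.472 = 1075
Band 2: 2785 × 0.956 = 2662
Band 3: 13862 × 0.949 = 13155
Band 4: 2278 × 0.942 = 2146
Band 5: 5558 × 0.954 = 5302
Band 6: 2957 × 0.954 + 19501 × 0.563 = 2821 + 10979 = 13800
End of period: [1075, 2662, 13155, 2146, 5302, 13800]
Scenario B total after 2 periods: 38140
Difference B − A = 38140 − 38379 = -239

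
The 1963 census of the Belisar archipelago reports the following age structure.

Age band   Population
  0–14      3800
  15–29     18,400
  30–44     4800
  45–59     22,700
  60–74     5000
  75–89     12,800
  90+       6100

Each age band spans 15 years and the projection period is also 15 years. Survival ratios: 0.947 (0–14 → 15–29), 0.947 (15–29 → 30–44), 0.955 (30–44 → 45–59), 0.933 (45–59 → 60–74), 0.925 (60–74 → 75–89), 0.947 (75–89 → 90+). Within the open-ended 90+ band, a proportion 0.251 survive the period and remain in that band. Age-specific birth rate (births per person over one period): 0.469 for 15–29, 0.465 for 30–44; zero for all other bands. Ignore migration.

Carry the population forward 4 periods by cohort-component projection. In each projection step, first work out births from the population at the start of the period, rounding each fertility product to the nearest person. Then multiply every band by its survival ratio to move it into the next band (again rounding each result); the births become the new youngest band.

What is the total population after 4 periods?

Numbering the bands 1..7 from youngest to oldest:
Period 1.
Births: 18400 * 0.469 = 8630  |  4800 * 0.465 = 2232 — total 10862
Band 2: 3800 * 0.947 = 3599
Band 3: 18400 * 0.947 = 17425
Band 4: 4800 * 0.955 = 4584
Band 5: 22700 * 0.933 = 21179
Band 6: 5000 * 0.925 = 4625
Band 7: 12800 * 0.947 + 6100 * 0.251 = 12122 + 1531 = 13653
End of period: [10862, 3599, 17425, 4584, 21179, 4625, 13653]
Period 2.
Births: 3599 * 0.469 = 1688  |  17425 * 0.465 = 8103 — total 9791
Band 2: 10862 * 0.947 = 10286
Band 3: 3599 * 0.947 = 3408
Band 4: 17425 * 0.955 = 16641
Band 5: 4584 * 0.933 = 4277
Band 6: 21179 * 0.925 = 19591
Band 7: 4625 * 0.947 + 13653 * 0.251 = 4380 + 3427 = 7807
End of period: [9791, 10286, 3408, 16641, 4277, 19591, 7807]
Period 3.
Births: 10286 * 0.469 = 4824  |  3408 * 0.465 = 1585 — total 6409
Band 2: 9791 * 0.947 = 9272
Band 3: 10286 * 0.947 = 9741
Band 4: 3408 * 0.955 = 3255
Band 5: 16641 * 0.933 = 15526
Band 6: 4277 * 0.925 = 3956
Band 7: 19591 * 0.947 + 7807 * 0.251 = 18553 + 1960 = 20513
End of period: [6409, 9272, 9741, 3255, 15526, 3956, 20513]
Period 4.
Births: 9272 * 0.469 = 4349  |  9741 * 0.465 = 4530 — total 8879
Band 2: 6409 * 0.947 = 6069
Band 3: 9272 * 0.947 = 8781
Band 4: 9741 * 0.955 = 9303
Band 5: 3255 * 0.933 = 3037
Band 6: 15526 * 0.925 = 14362
Band 7: 3956 * 0.947 + 20513 * 0.251 = 3746 + 5149 = 8895
End of period: [8879, 6069, 8781, 9303, 3037, 14362, 8895]
Total after period 4: 8879 + 6069 + 8781 + 9303 + 3037 + 14362 + 8895 = 59326

59326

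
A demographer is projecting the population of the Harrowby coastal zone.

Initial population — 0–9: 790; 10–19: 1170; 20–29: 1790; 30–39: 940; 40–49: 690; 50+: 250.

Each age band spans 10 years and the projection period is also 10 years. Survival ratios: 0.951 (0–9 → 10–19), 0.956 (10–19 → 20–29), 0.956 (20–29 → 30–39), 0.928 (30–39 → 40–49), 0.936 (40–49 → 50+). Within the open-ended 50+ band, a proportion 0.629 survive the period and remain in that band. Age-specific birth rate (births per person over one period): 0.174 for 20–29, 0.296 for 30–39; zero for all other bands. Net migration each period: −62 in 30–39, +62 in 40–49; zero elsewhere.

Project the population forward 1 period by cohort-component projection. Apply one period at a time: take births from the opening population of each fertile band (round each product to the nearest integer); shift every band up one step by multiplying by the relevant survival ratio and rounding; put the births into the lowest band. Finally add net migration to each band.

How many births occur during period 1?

589

Numbering the bands 1..6 from youngest to oldest:
After projecting period 1:
Births: 1790 × 0.174 = 311, 940 × 0.296 = 278 → 589
Band 2: 790 × 0.951 = 751
Band 3: 1170 × 0.956 = 1119
Band 4: 1790 × 0.956 = 1711
Band 5: 940 × 0.928 = 872
Band 6: 690 × 0.936 + 250 × 0.629 = 646 + 157 = 803
Net migration: Band 4 − 62 → 1649; Band 5 + 62 → 934
Population now: 0–9=589, 10–19=751, 20–29=1119, 30–39=1649, 40–49=934, 50+=803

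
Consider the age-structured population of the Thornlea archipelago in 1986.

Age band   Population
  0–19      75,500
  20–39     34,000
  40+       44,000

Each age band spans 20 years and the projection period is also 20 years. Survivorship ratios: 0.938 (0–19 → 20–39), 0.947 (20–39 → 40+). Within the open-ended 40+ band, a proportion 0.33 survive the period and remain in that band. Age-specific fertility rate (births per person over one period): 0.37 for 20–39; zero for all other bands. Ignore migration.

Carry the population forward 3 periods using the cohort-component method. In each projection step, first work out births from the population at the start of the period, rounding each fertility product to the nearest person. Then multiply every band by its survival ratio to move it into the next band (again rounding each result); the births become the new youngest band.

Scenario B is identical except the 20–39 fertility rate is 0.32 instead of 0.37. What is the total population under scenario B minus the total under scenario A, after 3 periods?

After projecting period 1:
Births: 34000 * 0.37 = 12580
20–39: 75500 * 0.938 = 70819
40+: 34000 * 0.947 + 44000 * 0.33 = 32198 + 14520 = 46718
→ [12580, 70819, 46718]
After projecting period 2:
Births: 70819 * 0.37 = 26203
20–39: 12580 * 0.938 = 11800
40+: 70819 * 0.947 + 46718 * 0.33 = 67066 + 15417 = 82483
→ [26203, 11800, 82483]
After projecting period 3:
Births: 11800 * 0.37 = 4366
20–39: 26203 * 0.938 = 24578
40+: 11800 * 0.947 + 82483 * 0.33 = 11175 + 27219 = 38394
→ [4366, 24578, 38394]
Scenario A total after 3 periods: 67338
Scenario B projection —
After projecting period 1:
Births: 34000 * 0.32 = 10880
20–39: 75500 * 0.938 = 70819
40+: 34000 * 0.947 + 44000 * 0.33 = 32198 + 14520 = 46718
→ [10880, 70819, 46718]
After projecting period 2:
Births: 70819 * 0.32 = 22662
20–39: 10880 * 0.938 = 10205
40+: 70819 * 0.947 + 46718 * 0.33 = 67066 + 15417 = 82483
→ [22662, 10205, 82483]
After projecting period 3:
Births: 10205 * 0.32 = 3266
20–39: 22662 * 0.938 = 21257
40+: 10205 * 0.947 + 82483 * 0.33 = 9664 + 27219 = 36883
→ [3266, 21257, 36883]
Scenario B total after 3 periods: 61406
Difference B − A = 61406 − 67338 = -5932

-5932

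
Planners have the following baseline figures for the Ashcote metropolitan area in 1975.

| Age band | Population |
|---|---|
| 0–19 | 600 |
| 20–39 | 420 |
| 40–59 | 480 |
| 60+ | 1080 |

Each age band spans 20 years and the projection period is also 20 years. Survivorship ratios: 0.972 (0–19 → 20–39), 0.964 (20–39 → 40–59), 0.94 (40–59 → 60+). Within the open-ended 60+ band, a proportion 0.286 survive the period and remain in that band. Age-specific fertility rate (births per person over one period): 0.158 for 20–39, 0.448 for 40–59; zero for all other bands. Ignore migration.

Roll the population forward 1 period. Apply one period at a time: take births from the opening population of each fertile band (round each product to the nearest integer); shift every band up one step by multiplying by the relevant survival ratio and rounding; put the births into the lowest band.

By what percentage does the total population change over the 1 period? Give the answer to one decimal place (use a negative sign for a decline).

Numbering the bands 1..4 from youngest to oldest:
After projecting period 1:
Births: 420 × 0.158 = 66  |  480 × 0.448 = 215 → 281
Band 2: 600 × 0.972 = 583
Band 3: 420 × 0.964 = 405
Band 4: 480 × 0.94 + 1080 × 0.286 = 451 + 309 = 760
Giving 281 / 583 / 405 / 760.
Total: 2580 → 2029; change = -551; percentage change = -21.4%

-21.4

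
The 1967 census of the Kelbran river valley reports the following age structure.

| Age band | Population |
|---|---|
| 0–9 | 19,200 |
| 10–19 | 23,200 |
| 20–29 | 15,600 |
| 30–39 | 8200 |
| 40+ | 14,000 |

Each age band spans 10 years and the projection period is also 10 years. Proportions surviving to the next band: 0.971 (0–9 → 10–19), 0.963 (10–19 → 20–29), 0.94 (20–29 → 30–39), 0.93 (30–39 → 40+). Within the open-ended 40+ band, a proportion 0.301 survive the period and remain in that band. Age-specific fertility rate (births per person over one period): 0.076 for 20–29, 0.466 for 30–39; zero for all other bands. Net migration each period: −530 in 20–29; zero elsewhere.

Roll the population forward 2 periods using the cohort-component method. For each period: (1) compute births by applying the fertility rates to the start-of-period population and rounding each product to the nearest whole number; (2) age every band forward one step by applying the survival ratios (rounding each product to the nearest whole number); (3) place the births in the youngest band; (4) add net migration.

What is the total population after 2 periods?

After projecting period 1:
Births: 15600 × 0.076 = 1186  |  8200 × 0.466 = 3821 → total 5007
10–19: 19200 × 0.971 = 18643
20–29: 23200 × 0.963 = 22342
30–39: 15600 × 0.94 = 14664
40+: 8200 × 0.93 + 14000 × 0.301 = 7626 + 4214 = 11840
Net migration: 20–29 − 530 → 21812
Giving 5007 / 18643 / 21812 / 14664 / 11840.
After projecting period 2:
Births: 21812 × 0.076 = 1658  |  14664 × 0.466 = 6833 → total 8491
10–19: 5007 × 0.971 = 4862
20–29: 18643 × 0.963 = 17953
30–39: 21812 × 0.94 = 20503
40+: 14664 × 0.93 + 11840 × 0.301 = 13638 + 3564 = 17202
Net migration: 20–29 − 530 → 17423
Giving 8491 / 4862 / 17423 / 20503 / 17202.
Total after period 2: 8491 + 4862 + 17423 + 20503 + 17202 = 68481

68481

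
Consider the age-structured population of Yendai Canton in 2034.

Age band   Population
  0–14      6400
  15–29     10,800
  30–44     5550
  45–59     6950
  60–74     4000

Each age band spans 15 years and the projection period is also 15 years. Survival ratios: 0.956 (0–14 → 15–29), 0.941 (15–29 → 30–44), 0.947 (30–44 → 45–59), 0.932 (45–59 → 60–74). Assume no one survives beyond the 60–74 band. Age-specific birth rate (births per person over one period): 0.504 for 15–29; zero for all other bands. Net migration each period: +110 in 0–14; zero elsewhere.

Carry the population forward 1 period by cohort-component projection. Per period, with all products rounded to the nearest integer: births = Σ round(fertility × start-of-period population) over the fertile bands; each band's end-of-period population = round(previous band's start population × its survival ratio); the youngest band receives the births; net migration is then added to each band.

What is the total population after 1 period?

Period 1:
Births: 10800 × 0.504 = 5443
15–29: 6400 × 0.956 = 6118
30–44: 10800 × 0.941 = 10163
45–59: 5550 × 0.947 = 5256
60–74: 6950 × 0.932 = 6477
Net migration: 0–14 + 110 → 5553
→ [5553, 6118, 10163, 5256, 6477]
Total after period 1: 5553 + 6118 + 10163 + 5256 + 6477 = 33567

33567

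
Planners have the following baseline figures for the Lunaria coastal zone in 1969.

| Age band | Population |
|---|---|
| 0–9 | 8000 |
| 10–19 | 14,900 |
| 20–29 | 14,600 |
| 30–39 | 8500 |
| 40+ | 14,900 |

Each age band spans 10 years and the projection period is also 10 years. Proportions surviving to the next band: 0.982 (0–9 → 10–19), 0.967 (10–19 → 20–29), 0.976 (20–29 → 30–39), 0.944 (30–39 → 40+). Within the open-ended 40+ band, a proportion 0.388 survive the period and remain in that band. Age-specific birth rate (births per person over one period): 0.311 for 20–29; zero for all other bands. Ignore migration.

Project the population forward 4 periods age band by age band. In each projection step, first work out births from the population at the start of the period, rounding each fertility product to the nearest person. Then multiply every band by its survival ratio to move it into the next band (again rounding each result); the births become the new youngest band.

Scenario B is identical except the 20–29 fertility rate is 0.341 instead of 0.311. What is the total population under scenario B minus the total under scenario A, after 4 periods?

Call the bands 1 to 5, youngest first.
Period 1.
Births: 14600 × 0.311 = 4541
Band 2: 8000 × 0.982 = 7856
Band 3: 14900 × 0.967 = 14408
Band 4: 14600 × 0.976 = 14250
Band 5: 8500 × 0.944 + 14900 × 0.388 = 8024 + 5781 = 13805
→ [4541, 7856, 14408, 14250, 13805]
Period 2.
Births: 14408 × 0.311 = 4481
Band 2: 4541 × 0.982 = 4459
Band 3: 7856 × 0.967 = 7597
Band 4: 14408 × 0.976 = 14062
Band 5: 14250 × 0.944 + 13805 × 0.388 = 13452 + 5356 = 18808
→ [4481, 4459, 7597, 14062, 18808]
Period 3.
Births: 7597 × 0.311 = 2363
Band 2: 4481 × 0.982 = 4400
Band 3: 4459 × 0.967 = 4312
Band 4: 7597 × 0.976 = 7415
Band 5: 14062 × 0.944 + 18808 × 0.388 = 13275 + 7298 = 20573
→ [2363, 4400, 4312, 7415, 20573]
Period 4.
Births: 4312 × 0.311 = 1341
Band 2: 2363 × 0.982 = 2320
Band 3: 4400 × 0.967 = 4255
Band 4: 4312 × 0.976 = 4209
Band 5: 7415 × 0.944 + 20573 × 0.388 = 7000 + 7982 = 14982
→ [1341, 2320, 4255, 4209, 14982]
Scenario A total after 4 periods: 27107
Scenario B projection —
Period 1.
Births: 14600 × 0.341 = 4979
Band 2: 8000 × 0.982 = 7856
Band 3: 14900 × 0.967 = 14408
Band 4: 14600 × 0.976 = 14250
Band 5: 8500 × 0.944 + 14900 × 0.388 = 8024 + 5781 = 13805
→ [4979, 7856, 14408, 14250, 13805]
Period 2.
Births: 14408 × 0.341 = 4913
Band 2: 4979 × 0.982 = 4889
Band 3: 7856 × 0.967 = 7597
Band 4: 14408 × 0.976 = 14062
Band 5: 14250 × 0.944 + 13805 × 0.388 = 13452 + 5356 = 18808
→ [4913, 4889, 7597, 14062, 18808]
Period 3.
Births: 7597 × 0.341 = 2591
Band 2: 4913 × 0.982 = 4825
Band 3: 4889 × 0.967 = 4728
Band 4: 7597 × 0.976 = 7415
Band 5: 14062 × 0.944 + 18808 × 0.388 = 13275 + 7298 = 20573
→ [2591, 4825, 4728, 7415, 20573]
Period 4.
Births: 4728 × 0.341 = 1612
Band 2: 2591 × 0.982 = 2544
Band 3: 4825 × 0.967 = 4666
Band 4: 4728 × 0.976 = 4615
Band 5: 7415 × 0.944 + 20573 × 0.388 = 7000 + 7982 = 14982
→ [1612, 2544, 4666, 4615, 14982]
Scenario B total after 4 periods: 28419
Difference B − A = 28419 − 27107 = 1312

1312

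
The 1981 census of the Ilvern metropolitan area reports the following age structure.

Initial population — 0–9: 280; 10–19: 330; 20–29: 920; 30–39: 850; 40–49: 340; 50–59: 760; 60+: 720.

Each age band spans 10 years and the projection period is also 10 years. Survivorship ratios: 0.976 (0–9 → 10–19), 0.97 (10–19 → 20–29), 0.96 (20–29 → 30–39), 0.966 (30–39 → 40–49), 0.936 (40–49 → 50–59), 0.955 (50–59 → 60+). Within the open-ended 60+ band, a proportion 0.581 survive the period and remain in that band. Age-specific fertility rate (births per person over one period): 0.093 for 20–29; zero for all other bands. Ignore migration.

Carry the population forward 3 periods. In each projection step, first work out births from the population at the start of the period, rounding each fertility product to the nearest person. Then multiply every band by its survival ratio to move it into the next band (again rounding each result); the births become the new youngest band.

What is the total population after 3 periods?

2780

[period 1]
Births: 920 × 0.093 = 86
10–19: 280 × 0.976 = 273
20–29: 330 × 0.97 = 320
30–39: 920 × 0.96 = 883
40–49: 850 × 0.966 = 821
50–59: 340 × 0.936 = 318
60+: 760 × 0.955 + 720 × 0.581 = 726 + 418 = 1144
Population now: 0–9=86, 10–19=273, 20–29=320, 30–39=883, 40–49=821, 50–59=318, 60+=1144
[period 2]
Births: 320 × 0.093 = 30
10–19: 86 × 0.976 = 84
20–29: 273 × 0.97 = 265
30–39: 320 × 0.96 = 307
40–49: 883 × 0.966 = 853
50–59: 821 × 0.936 = 768
60+: 318 × 0.955 + 1144 × 0.581 = 304 + 665 = 969
Population now: 0–9=30, 10–19=84, 20–29=265, 30–39=307, 40–49=853, 50–59=768, 60+=969
[period 3]
Births: 265 × 0.093 = 25
10–19: 30 × 0.976 = 29
20–29: 84 × 0.97 = 81
30–39: 265 × 0.96 = 254
40–49: 307 × 0.966 = 297
50–59: 853 × 0.936 = 798
60+: 768 × 0.955 + 969 × 0.581 = 733 + 563 = 1296
Population now: 0–9=25, 10–19=29, 20–29=81, 30–39=254, 40–49=297, 50–59=798, 60+=1296
Total after period 3: 25 + 29 + 81 + 254 + 297 + 798 + 1296 = 2780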